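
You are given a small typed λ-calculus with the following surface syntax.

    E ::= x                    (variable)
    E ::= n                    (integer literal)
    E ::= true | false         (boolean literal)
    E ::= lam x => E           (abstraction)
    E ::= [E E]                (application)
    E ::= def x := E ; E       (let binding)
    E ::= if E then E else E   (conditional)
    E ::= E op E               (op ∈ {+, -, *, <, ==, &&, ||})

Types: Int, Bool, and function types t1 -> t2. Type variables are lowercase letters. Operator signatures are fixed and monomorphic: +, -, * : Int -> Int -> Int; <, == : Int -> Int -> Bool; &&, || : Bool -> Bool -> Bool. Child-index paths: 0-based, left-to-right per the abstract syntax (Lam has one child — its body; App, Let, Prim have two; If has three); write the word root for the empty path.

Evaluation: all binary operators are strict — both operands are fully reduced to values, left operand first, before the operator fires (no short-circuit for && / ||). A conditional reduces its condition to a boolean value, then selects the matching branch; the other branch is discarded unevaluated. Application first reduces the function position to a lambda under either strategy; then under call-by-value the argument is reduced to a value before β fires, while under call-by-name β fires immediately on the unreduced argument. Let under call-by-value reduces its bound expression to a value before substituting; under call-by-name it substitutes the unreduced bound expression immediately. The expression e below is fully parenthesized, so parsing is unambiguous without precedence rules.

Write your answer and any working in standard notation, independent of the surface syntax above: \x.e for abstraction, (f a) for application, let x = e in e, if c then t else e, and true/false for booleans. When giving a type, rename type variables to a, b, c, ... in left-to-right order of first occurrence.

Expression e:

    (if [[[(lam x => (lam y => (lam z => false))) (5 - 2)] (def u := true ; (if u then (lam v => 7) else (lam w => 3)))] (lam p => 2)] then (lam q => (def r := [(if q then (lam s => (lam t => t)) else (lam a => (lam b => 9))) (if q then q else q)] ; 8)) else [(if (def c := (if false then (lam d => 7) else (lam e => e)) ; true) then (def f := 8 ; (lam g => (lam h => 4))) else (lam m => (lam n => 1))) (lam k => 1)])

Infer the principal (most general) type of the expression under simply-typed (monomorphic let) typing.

Answer: Bool -> Int

Working:
\z._ : c -> Bool
\y._ : b -> c -> Bool
\x._ : a -> b -> c -> Bool
  unify Int ~ Int
  unify Int ~ Int
  unify a -> b -> c -> Bool ~ Int -> d
  unify a ~ Int
  unify b -> c -> Bool ~ d
_ _ : b -> c -> Bool
let u : Bool
u : Bool
  unify Bool ~ Bool
\v._ : e -> Int
\w._ : f -> Int
  unify e -> Int ~ f -> Int
  unify e ~ f
  unify Int ~ Int
  unify b -> c -> Bool ~ (f -> Int) -> g
  unify b ~ f -> Int
  unify c -> Bool ~ g
_ _ : c -> Bool
\p._ : h -> Int
  unify c -> Bool ~ (h -> Int) -> i
  unify c ~ h -> Int
  unify Bool ~ i
_ _ : Bool
  unify Bool ~ Bool
q : j
  unify j ~ Bool
t : l
\t._ : l -> l
\s._ : k -> l -> l
\b._ : n -> Int
\a._ : m -> n -> Int
  unify k -> l -> l ~ m -> n -> Int
  unify k ~ m
  unify l -> l ~ n -> Int
  unify l ~ n
  unify n ~ Int
q : Bool
  unify Bool ~ Bool
q : Bool
q : Bool
  unify Bool ~ Bool
  unify m -> Int -> Int ~ Bool -> o
  unify m ~ Bool
  unify Int -> Int ~ o
_ _ : Int -> Int
let r : Int -> Int
\q._ : Bool -> Int
  unify Bool ~ Bool
\d._ : p -> Int
e : q
\e._ : q -> q
  unify p -> Int ~ q -> q
  unify p ~ q
  unify Int ~ q
let c : Int -> Int
  unify Bool ~ Bool
let f : Int
\h._ : s -> Int
\g._ : r -> s -> Int
\n._ : u -> Int
\m._ : t -> u -> Int
  unify r -> s -> Int ~ t -> u -> Int
  unify r ~ t
  unify s -> Int ~ u -> Int
  unify s ~ u
  unify Int ~ Int
\k._ : v -> Int
  unify t -> u -> Int ~ (v -> Int) -> w
  unify t ~ v -> Int
  unify u -> Int ~ w
_ _ : u -> Int
  unify Bool -> Int ~ u -> Int
  unify Bool ~ u
  unify Int ~ Int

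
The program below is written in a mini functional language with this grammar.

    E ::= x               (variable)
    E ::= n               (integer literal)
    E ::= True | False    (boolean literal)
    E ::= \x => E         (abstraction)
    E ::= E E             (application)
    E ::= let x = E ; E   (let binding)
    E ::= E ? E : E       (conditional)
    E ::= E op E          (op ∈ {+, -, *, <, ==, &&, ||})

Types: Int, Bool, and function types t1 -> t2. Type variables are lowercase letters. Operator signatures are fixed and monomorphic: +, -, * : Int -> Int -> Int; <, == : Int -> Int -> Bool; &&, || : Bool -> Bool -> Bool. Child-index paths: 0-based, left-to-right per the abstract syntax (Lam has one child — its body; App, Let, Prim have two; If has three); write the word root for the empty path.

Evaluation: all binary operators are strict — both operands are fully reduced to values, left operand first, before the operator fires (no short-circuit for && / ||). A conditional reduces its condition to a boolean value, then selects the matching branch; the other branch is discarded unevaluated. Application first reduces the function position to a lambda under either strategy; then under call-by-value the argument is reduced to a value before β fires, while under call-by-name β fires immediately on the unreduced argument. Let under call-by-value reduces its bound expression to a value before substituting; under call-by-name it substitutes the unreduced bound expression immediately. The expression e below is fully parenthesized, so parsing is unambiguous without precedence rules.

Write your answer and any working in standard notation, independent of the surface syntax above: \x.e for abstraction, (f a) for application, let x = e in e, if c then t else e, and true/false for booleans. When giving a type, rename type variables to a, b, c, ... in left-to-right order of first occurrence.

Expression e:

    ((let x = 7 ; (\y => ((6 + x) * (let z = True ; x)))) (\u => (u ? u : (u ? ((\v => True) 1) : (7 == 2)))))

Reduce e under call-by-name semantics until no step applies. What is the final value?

Answer: 91

Trace:
step 0: ((let x = 7 in (\y.((6 + x) * (let z = true in x)))) (\u.(if u then u else (if u then ((\v.true) 1) else (7 == 2)))))
step 1: [let@0] ((\y.((6 + 7) * (let z = true in 7))) (\u.(if u then u else (if u then ((\v.true) 1) else (7 == 2)))))
step 2: [beta@root] ((6 + 7) * (let z = true in 7))
step 3: [delta@0] (13 * (let z = true in 7))
step 4: [let@1] (13 * 7)
step 5: [delta@root] 91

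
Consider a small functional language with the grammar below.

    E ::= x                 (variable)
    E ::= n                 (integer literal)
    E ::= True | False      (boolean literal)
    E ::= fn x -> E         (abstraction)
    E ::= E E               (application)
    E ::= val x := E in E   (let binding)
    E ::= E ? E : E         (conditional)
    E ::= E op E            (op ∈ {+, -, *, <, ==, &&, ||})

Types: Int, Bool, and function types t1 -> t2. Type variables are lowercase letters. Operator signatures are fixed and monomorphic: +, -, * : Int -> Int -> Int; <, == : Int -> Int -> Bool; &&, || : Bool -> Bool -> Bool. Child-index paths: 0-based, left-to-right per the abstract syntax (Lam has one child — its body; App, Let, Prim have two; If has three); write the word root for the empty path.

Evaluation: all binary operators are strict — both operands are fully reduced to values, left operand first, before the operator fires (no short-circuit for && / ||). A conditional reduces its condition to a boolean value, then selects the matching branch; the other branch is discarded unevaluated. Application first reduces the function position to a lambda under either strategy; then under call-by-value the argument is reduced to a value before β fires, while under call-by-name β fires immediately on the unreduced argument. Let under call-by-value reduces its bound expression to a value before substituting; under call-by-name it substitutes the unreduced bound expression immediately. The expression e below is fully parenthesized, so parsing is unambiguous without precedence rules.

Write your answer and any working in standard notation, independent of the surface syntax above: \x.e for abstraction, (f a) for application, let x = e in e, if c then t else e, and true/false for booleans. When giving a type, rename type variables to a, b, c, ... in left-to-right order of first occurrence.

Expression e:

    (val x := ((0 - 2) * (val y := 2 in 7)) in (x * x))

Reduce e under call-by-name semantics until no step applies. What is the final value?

Answer: 196

Working:
step 0: (let x = ((0 - 2) * (let y = 2 in 7)) in (x * x))
step 1: [let@root] (((0 - 2) * (let y = 2 in 7)) * ((0 - 2) * (let y = 2 in 7)))
step 2: [delta@0.0] ((-2 * (let y = 2 in 7)) * ((0 - 2) * (let y = 2 in 7)))
step 3: [let@0.1] ((-2 * 7) * ((0 - 2) * (let y = 2 in 7)))
step 4: [delta@0] (-14 * ((0 - 2) * (let y = 2 in 7)))
step 5: [delta@1.0] (-14 * (-2 * (let y = 2 in 7)))
step 6: [let@1.1] (-14 * (-2 * 7))
step 7: [delta@1] (-14 * -14)
step 8: [delta@root] 196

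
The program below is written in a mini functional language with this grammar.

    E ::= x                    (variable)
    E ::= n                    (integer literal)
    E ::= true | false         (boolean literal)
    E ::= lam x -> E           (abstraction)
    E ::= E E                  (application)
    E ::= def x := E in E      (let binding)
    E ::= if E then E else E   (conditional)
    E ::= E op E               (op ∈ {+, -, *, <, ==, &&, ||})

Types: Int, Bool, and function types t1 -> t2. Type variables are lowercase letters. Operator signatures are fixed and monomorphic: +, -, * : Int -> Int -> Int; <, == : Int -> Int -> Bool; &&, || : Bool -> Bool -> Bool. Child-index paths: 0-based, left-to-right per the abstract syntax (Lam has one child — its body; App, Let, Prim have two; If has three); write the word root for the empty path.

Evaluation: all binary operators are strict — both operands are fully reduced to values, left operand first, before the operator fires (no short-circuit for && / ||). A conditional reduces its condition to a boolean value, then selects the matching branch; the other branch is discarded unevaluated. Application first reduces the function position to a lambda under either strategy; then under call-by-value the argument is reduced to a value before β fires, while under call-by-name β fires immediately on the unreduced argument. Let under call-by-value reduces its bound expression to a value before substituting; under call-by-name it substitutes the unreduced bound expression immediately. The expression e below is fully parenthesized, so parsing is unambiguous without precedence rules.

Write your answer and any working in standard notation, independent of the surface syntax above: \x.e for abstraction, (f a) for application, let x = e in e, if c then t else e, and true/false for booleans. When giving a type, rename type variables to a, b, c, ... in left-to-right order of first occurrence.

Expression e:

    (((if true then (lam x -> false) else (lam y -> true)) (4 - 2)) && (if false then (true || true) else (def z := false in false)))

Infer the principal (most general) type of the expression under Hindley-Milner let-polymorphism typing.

Answer: Bool

Derivation:
  unify Bool ~ Bool
\x._ : a -> Bool
\y._ : b -> Bool
  unify a -> Bool ~ b -> Bool
  unify a ~ b
  unify Bool ~ Bool
  unify Int ~ Int
  unify Int ~ Int
  unify b -> Bool ~ Int -> c
  unify b ~ Int
  unify Bool ~ c
_ _ : Bool
  unify Bool ~ Bool
  unify Bool ~ Bool
  unify Bool ~ Bool
  unify Bool ~ Bool
let z : Bool
  unify Bool ~ Bool
  unify Bool ~ Bool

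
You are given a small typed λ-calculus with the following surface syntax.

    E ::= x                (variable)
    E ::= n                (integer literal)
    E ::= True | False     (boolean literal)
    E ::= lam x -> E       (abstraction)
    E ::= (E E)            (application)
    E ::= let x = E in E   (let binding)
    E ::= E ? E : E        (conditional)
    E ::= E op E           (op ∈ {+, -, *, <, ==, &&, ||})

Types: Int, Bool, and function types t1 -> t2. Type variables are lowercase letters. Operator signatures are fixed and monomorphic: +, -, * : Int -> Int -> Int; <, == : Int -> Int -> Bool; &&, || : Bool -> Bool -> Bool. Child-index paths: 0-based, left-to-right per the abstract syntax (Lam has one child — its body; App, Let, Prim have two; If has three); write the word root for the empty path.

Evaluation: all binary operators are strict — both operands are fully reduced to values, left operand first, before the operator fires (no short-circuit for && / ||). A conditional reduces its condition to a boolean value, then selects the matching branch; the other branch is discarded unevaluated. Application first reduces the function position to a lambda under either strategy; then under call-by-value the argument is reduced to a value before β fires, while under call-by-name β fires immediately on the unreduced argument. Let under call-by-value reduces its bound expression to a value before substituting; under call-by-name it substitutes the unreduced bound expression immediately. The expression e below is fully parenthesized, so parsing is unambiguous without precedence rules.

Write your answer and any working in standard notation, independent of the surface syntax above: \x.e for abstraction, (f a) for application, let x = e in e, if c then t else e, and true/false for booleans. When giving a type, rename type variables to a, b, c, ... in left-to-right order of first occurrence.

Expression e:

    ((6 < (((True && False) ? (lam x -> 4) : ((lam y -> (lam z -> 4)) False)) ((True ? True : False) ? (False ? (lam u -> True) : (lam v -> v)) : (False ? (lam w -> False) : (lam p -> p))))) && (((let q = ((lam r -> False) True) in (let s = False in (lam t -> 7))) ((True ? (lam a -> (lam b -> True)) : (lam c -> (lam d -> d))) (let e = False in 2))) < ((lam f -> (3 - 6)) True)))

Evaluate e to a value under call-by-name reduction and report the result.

Answer: false

Trace:
step 0: ((6 < ((if (true && false) then (\x.4) else ((\y.(\z.4)) false)) (if (if true then true else false) then (if false then (\u.true) else (\v.v)) else (if false then (\w.false) else (\p.p))))) && (((let q = ((\r.false) true) in (let s = false in (\t.7))) ((if true then (\a.(\b.true)) else (\c.(\d.d))) (let e = false in 2))) < ((\f.(3 - 6)) true)))
step 1: [delta@0.1.0.0] ((6 < ((if false then (\x.4) else ((\y.(\z.4)) false)) (if (if true then true else false) then (if false then (\u.true) else (\v.v)) else (if false then (\w.false) else (\p.p))))) && (((let q = ((\r.false) true) in (let s = false in (\t.7))) ((if true then (\a.(\b.true)) else (\c.(\d.d))) (let e = false in 2))) < ((\f.(3 - 6)) true)))
step 2: [if@0.1.0] ((6 < (((\y.(\z.4)) false) (if (if true then true else false) then (if false then (\u.true) else (\v.v)) else (if false then (\w.false) else (\p.p))))) && (((let q = ((\r.false) true) in (let s = false in (\t.7))) ((if true then (\a.(\b.true)) else (\c.(\d.d))) (let e = false in 2))) < ((\f.(3 - 6)) true)))
step 3: [beta@0.1.0] ((6 < ((\z.4) (if (if true then true else false) then (if false then (\u.true) else (\v.v)) else (if false then (\w.false) else (\p.p))))) && (((let q = ((\r.false) true) in (let s = false in (\t.7))) ((if true then (\a.(\b.true)) else (\c.(\d.d))) (let e = false in 2))) < ((\f.(3 - 6)) true)))
step 4: [beta@0.1] ((6 < 4) && (((let q = ((\r.false) true) in (let s = false in (\t.7))) ((if true then (\a.(\b.true)) else (\c.(\d.d))) (let e = false in 2))) < ((\f.(3 - 6)) true)))
step 5: [delta@0] (false && (((let q = ((\r.false) true) in (let s = false in (\t.7))) ((if true then (\a.(\b.true)) else (\c.(\d.d))) (let e = false in 2))) < ((\f.(3 - 6)) true)))
step 6: [let@1.0.0] (false && (((let s = false in (\t.7)) ((if true then (\a.(\b.true)) else (\c.(\d.d))) (let e = false in 2))) < ((\f.(3 - 6)) true)))
step 7: [let@1.0.0] (false && (((\t.7) ((if true then (\a.(\b.true)) else (\c.(\d.d))) (let e = false in 2))) < ((\f.(3 - 6)) true)))
step 8: [beta@1.0] (false && (7 < ((\f.(3 - 6)) true)))
step 9: [beta@1.1] (false && (7 < (3 - 6)))
step 10: [delta@1.1] (false && (7 < -3))
step 11: [delta@1] (false && false)
step 12: [delta@root] false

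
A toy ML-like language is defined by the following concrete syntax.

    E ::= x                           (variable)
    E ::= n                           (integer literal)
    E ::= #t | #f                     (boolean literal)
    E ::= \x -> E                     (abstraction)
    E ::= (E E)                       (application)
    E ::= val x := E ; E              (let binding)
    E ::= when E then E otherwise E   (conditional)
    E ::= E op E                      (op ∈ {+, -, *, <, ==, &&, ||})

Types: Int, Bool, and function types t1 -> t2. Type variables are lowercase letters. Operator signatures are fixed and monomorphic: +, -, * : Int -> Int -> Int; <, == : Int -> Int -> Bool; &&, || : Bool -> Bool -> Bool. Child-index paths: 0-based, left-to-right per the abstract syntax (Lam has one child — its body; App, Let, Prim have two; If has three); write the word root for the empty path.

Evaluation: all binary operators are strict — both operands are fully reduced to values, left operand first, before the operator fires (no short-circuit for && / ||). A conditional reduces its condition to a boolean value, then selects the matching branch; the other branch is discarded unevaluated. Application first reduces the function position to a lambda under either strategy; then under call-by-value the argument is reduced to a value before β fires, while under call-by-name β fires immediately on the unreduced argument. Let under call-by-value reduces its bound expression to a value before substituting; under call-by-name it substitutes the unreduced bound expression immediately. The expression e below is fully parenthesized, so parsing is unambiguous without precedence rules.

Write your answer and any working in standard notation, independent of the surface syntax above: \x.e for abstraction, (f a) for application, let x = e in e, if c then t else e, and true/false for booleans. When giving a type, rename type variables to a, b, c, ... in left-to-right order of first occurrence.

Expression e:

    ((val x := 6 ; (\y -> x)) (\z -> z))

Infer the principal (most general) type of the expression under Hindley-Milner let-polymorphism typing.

Trace:
let x : Int
x : Int
\y._ : a -> Int
z : b
\z._ : b -> b
  unify a -> Int ~ (b -> b) -> c
  unify a ~ b -> b
  unify Int ~ c
_ _ : Int

Answer: Int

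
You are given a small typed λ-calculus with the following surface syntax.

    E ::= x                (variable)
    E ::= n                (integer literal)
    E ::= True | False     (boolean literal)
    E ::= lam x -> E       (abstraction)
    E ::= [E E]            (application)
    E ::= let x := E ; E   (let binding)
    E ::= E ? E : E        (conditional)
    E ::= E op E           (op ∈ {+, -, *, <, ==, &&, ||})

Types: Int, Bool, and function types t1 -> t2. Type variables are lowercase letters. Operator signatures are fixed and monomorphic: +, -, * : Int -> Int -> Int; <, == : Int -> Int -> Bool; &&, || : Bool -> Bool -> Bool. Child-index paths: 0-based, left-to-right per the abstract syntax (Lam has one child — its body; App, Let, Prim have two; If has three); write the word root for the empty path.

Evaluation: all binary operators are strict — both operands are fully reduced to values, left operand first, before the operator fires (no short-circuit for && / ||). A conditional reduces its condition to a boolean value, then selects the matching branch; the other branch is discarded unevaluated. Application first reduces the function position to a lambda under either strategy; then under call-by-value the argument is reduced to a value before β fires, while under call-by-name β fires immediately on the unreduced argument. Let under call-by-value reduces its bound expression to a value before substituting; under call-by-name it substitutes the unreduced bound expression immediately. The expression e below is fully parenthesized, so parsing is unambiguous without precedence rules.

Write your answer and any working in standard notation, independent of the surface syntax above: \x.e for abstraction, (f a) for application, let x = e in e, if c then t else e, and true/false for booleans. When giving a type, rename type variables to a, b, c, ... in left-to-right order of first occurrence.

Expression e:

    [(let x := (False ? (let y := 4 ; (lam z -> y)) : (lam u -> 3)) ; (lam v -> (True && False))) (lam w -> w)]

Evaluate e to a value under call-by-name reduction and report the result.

Answer: false

Derivation:
step 0: ((let x = (if false then (let y = 4 in (\z.y)) else (\u.3)) in (\v.(true && false))) (\w.w))
step 1: [let@0] ((\v.(true && false)) (\w.w))
step 2: [beta@root] (true && false)
step 3: [delta@root] false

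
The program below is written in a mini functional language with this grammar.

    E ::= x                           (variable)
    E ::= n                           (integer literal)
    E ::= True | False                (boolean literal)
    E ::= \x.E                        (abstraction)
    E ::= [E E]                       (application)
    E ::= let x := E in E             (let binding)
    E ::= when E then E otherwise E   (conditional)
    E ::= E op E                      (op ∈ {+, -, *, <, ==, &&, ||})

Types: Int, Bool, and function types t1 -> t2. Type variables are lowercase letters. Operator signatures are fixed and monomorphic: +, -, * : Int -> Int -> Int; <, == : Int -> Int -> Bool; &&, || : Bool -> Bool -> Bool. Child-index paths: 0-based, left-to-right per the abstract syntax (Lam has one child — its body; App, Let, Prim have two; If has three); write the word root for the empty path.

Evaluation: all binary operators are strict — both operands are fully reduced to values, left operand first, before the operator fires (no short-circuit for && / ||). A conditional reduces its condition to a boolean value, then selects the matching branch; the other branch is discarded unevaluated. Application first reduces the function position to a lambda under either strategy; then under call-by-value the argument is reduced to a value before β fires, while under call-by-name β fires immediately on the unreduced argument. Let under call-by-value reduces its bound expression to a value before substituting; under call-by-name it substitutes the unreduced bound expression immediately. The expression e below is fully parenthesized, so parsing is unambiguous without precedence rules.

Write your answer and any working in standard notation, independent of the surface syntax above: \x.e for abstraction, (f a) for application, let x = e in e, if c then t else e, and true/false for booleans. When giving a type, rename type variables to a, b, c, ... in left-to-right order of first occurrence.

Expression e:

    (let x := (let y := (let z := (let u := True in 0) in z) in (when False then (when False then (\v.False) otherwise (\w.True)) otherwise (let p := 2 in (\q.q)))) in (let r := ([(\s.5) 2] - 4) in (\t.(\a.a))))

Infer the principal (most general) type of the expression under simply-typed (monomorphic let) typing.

Answer: a -> b -> b

Working:
let u : Bool
let z : Int
z : Int
let y : Int
  unify Bool ~ Bool
  unify Bool ~ Bool
\v._ : a -> Bool
\w._ : b -> Bool
  unify a -> Bool ~ b -> Bool
  unify a ~ b
  unify Bool ~ Bool
let p : Int
q : c
\q._ : c -> c
  unify b -> Bool ~ c -> c
  unify b ~ c
  unify Bool ~ c
let x : Bool -> Bool
\s._ : d -> Int
  unify d -> Int ~ Int -> e
  unify d ~ Int
  unify Int ~ e
_ _ : Int
  unify Int ~ Int
  unify Int ~ Int
let r : Int
a : g
\a._ : g -> g
\t._ : f -> g -> g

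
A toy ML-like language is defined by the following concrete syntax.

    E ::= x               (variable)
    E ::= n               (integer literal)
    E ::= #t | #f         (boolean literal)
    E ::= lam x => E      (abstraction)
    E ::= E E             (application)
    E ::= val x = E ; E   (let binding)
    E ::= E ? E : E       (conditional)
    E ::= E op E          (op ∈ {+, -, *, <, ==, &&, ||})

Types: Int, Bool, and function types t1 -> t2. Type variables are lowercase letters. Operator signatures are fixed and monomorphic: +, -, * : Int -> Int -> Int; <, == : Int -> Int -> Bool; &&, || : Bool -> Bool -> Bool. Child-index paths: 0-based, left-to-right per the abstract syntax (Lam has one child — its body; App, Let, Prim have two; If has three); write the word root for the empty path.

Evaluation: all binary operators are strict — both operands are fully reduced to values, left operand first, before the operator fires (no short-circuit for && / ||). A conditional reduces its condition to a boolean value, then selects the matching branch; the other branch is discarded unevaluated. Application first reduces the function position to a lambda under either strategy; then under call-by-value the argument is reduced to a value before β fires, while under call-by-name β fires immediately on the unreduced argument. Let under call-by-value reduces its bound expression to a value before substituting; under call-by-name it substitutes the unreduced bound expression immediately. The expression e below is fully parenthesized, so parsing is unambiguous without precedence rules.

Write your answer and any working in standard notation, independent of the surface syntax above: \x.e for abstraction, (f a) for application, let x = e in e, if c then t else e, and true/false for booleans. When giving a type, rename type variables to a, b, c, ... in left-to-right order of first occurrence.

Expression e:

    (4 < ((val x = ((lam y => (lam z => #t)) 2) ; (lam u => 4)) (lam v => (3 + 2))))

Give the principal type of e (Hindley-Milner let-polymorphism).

Answer: Bool

Working:
  unify Int ~ Int
\z._ : b -> Bool
\y._ : a -> b -> Bool
  unify a -> b -> Bool ~ Int -> c
  unify a ~ Int
  unify b -> Bool ~ c
_ _ : b -> Bool
let x : forall. b -> Bool
\u._ : d -> Int
  unify Int ~ Int
  unify Int ~ Int
\v._ : e -> Int
  unify d -> Int ~ (e -> Int) -> f
  unify d ~ e -> Int
  unify Int ~ f
_ _ : Int
  unify Int ~ Int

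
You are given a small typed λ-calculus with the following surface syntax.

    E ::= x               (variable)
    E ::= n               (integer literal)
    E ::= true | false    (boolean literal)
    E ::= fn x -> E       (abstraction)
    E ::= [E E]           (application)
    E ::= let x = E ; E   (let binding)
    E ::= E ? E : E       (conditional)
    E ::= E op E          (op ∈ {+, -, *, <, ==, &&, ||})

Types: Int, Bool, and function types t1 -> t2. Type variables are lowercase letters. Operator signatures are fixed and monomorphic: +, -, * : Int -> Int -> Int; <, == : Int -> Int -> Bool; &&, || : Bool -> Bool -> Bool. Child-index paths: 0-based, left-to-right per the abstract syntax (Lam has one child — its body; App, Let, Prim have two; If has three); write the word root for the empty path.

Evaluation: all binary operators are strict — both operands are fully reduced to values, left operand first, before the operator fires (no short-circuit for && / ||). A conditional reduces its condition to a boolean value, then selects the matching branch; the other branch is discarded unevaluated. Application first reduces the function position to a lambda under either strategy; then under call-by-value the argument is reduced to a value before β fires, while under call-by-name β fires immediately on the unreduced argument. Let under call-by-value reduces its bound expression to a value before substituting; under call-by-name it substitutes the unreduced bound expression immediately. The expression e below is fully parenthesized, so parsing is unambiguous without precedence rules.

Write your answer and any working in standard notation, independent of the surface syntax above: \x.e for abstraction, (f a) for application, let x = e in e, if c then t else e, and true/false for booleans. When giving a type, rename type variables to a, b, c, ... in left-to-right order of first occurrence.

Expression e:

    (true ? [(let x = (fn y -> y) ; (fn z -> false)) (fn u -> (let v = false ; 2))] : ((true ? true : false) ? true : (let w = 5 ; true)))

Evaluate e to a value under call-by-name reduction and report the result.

Working:
step 0: (if true then ((let x = (\y.y) in (\z.false)) (\u.(let v = false in 2))) else (if (if true then true else false) then true else (let w = 5 in true)))
step 1: [if@root] ((let x = (\y.y) in (\z.false)) (\u.(let v = false in 2)))
step 2: [let@0] ((\z.false) (\u.(let v = false in 2)))
step 3: [beta@root] false

Answer: false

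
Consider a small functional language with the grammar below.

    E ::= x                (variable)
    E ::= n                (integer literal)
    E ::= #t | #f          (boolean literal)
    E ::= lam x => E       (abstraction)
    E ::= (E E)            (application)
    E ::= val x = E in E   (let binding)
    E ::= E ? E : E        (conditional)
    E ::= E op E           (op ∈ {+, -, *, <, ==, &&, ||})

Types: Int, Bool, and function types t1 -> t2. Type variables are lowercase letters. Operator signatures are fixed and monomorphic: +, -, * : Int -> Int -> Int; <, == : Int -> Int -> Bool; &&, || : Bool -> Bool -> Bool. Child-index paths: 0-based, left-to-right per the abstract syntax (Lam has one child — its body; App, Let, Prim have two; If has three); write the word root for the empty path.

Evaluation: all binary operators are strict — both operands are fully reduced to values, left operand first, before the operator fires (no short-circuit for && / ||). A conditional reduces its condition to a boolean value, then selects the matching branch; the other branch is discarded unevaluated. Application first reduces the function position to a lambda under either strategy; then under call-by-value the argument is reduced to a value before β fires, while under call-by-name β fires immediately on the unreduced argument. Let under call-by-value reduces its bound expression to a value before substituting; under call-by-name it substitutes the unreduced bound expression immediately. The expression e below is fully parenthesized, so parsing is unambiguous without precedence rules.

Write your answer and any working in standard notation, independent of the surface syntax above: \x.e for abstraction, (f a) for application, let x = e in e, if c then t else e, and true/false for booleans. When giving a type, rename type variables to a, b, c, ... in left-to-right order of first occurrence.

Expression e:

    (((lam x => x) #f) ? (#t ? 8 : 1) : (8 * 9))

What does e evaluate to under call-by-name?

Working:
step 0: (if ((\x.x) false) then (if true then 8 else 1) else (8 * 9))
step 1: [beta@0] (if false then (if true then 8 else 1) else (8 * 9))
step 2: [if@root] (8 * 9)
step 3: [delta@root] 72

Answer: 72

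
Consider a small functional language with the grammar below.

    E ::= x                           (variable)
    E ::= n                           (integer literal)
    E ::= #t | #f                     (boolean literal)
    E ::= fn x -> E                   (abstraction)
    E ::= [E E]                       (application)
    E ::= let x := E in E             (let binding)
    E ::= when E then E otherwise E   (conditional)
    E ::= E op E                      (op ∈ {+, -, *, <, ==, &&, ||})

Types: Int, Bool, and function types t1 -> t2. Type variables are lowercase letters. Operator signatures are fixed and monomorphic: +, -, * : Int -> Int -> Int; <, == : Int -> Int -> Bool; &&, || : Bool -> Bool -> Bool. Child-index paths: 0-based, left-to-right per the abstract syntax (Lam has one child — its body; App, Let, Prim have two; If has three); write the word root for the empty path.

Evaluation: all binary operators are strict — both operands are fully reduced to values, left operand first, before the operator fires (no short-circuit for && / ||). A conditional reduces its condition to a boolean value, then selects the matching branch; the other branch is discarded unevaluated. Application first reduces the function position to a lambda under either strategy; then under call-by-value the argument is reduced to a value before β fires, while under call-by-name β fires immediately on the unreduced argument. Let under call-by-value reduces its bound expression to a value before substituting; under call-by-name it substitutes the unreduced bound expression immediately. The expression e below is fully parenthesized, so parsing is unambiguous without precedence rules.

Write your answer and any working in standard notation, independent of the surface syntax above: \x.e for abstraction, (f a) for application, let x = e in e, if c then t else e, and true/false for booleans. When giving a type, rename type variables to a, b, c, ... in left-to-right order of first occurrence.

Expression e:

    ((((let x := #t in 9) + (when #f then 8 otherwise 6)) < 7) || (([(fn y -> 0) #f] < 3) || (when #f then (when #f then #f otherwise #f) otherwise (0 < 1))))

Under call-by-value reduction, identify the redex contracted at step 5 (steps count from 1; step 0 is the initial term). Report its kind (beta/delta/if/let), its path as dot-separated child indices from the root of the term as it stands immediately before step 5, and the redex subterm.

Working:
step 0: ((((let x = true in 9) + (if false then 8 else 6)) < 7) || ((((\y.0) false) < 3) || (if false then (if false then false else false) else (0 < 1))))
step 1: [let@0.0.0] (((9 + (if false then 8 else 6)) < 7) || ((((\y.0) false) < 3) || (if false then (if false then false else false) else (0 < 1))))
step 2: [if@0.0.1] (((9 + 6) < 7) || ((((\y.0) false) < 3) || (if false then (if false then false else false) else (0 < 1))))
step 3: [delta@0.0] ((15 < 7) || ((((\y.0) false) < 3) || (if false then (if false then false else false) else (0 < 1))))
step 4: [delta@0] (false || ((((\y.0) false) < 3) || (if false then (if false then false else false) else (0 < 1))))
step 5: [beta@1.0.0] (false || ((0 < 3) || (if false then (if false then false else false) else (0 < 1))))

Answer: beta at 1.0.0 : ((\y.0) false)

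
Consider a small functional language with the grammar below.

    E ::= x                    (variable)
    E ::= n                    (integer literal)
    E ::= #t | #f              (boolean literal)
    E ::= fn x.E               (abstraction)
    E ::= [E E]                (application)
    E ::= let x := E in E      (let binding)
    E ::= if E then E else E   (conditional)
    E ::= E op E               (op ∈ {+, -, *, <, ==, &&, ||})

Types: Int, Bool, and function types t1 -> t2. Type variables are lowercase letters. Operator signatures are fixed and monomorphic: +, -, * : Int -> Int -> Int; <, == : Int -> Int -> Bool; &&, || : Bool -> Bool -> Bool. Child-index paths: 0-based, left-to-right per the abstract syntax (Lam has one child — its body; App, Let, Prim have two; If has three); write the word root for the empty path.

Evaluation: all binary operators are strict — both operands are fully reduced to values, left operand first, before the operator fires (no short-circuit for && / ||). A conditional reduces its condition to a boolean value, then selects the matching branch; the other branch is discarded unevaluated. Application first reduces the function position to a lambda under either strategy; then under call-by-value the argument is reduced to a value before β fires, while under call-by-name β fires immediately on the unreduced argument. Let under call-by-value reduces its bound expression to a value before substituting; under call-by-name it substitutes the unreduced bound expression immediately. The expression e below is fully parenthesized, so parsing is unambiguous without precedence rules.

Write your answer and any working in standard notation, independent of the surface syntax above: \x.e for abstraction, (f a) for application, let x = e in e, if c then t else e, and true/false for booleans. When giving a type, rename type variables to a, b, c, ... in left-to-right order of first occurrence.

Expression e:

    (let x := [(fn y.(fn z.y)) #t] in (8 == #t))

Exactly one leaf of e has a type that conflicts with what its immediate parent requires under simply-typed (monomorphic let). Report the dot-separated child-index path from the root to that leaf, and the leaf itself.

Answer: 1.1 : true

Trace:
y : a
\z._ : b -> a
\y._ : a -> b -> a
  unify a -> b -> a ~ Bool -> c
  unify a ~ Bool
  unify b -> Bool ~ c
_ _ : b -> Bool
let x : b -> Bool
  unify Int ~ Int
  unify Bool ~ Int
  FAIL: mismatch Bool ~ Int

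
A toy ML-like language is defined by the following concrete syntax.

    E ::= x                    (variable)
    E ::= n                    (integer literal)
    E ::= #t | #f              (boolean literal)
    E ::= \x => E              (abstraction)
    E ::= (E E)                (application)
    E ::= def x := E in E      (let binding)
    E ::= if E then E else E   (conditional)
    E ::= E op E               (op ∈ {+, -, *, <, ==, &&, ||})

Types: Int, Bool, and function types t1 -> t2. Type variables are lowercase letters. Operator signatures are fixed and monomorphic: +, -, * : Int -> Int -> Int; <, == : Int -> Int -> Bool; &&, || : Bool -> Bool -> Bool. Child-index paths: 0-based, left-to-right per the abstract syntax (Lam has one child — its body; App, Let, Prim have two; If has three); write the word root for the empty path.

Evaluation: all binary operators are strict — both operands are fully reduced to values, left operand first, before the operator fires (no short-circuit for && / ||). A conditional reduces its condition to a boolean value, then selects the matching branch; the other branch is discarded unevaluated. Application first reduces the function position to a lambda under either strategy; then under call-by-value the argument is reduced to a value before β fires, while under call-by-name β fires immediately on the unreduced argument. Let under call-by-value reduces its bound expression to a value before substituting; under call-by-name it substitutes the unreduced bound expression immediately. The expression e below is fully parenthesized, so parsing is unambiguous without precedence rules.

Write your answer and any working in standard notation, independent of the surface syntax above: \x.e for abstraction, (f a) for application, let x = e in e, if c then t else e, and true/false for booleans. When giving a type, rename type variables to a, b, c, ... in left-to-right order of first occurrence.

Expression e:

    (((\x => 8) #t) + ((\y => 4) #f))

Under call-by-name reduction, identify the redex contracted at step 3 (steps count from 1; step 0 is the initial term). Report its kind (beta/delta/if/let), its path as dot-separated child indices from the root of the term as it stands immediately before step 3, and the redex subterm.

Trace:
step 0: (((\x.8) true) + ((\y.4) false))
step 1: [beta@0] (8 + ((\y.4) false))
step 2: [beta@1] (8 + 4)
step 3: [delta@root] 12

Answer: delta at root : (8 + 4)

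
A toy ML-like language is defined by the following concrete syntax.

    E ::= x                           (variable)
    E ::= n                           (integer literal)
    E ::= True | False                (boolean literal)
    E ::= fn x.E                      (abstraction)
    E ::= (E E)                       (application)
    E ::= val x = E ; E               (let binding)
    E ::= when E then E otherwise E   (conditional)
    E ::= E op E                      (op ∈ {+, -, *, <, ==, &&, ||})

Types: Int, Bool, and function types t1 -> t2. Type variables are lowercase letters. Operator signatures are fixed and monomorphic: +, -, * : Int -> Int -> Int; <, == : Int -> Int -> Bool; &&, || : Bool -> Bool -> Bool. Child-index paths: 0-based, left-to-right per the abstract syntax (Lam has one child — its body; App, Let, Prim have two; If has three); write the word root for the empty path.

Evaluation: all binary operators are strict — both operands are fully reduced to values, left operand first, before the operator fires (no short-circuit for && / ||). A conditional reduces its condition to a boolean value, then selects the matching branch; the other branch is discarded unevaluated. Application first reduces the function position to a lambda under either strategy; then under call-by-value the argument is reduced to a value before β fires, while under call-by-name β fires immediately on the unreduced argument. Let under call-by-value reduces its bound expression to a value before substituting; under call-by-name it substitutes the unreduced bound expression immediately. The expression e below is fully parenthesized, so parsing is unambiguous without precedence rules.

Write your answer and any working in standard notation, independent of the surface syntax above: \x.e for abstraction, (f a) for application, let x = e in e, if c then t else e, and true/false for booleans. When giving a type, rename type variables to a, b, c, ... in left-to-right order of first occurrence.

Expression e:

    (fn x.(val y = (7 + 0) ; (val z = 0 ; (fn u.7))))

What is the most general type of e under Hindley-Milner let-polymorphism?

Working:
  unify Int ~ Int
  unify Int ~ Int
let y : Int
let z : Int
\u._ : b -> Int
\x._ : a -> b -> Int

Answer: a -> b -> Int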